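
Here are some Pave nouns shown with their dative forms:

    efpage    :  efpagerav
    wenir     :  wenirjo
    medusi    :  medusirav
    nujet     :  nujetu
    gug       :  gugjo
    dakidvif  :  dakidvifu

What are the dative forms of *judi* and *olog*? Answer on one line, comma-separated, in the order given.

judirav, ologjo

Looking at the final sound of each stem: -u when the stem ends in a voiceless consonant (*nujet*, *dakidvif*); -jo when the stem ends in a voiced consonant (*wenir*, *gug*); -rav when the stem ends in a vowel (*efpage*, *medusi*).
*judi* — final sound /i/ (a vowel) → -rav → *judirav*.
Since the final sound of *olog* is /g/ (a voiced consonant), it takes -jo, giving *ologjo*.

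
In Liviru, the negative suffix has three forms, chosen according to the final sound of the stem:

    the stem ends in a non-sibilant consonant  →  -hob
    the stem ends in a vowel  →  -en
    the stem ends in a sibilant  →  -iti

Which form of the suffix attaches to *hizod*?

-hob

Since the final sound of *hizod* is /d/ (a non-sibilant consonant), it takes -hob.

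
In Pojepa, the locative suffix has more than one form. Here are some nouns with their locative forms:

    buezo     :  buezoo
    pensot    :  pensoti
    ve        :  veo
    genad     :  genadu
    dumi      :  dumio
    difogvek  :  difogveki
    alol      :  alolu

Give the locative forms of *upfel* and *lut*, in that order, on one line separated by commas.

The pattern is voicing of the final sound: -i when the stem ends in a voiceless consonant (*pensot*, *difogvek*); -u when the stem ends in a voiced consonant (*genad*, *alol*); -o when the stem ends in a vowel (*buezo*, *ve*, *dumi*).
*upfel* — final sound /l/ (a voiced consonant) → -u → *upfelu*.
*lut*: final sound = /t/, a voiceless consonant → -i → *luti*.

upfelu, luti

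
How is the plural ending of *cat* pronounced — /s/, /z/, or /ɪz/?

/s/

The stem *cat* ends in a voiceless non-sibilant consonant.
The plural suffix surfaces as /ɪz/ after sibilants, /s/ after other voiceless consonants, and /z/ after other voiced sounds.
So the plural -s on *cat* is pronounced /s/.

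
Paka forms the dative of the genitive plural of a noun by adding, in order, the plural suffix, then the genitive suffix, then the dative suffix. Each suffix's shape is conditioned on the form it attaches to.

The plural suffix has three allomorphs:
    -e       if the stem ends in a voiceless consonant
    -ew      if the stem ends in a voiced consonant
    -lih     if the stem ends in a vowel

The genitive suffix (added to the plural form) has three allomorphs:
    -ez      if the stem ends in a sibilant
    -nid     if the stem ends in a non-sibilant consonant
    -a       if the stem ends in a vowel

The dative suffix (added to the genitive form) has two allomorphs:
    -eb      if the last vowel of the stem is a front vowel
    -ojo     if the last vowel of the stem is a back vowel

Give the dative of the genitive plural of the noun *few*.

Since the final sound of *few* is /w/ (a voiced consonant), it takes -ew, giving *fewew*.
The plural form *fewew*: final sound = /w/, a non-sibilant consonant → -nid → *fewewnid*.
The genitive form *fewewnid* — last vowel /i/ (a front vowel) → -eb → *fewewnideb*.

fewewnideb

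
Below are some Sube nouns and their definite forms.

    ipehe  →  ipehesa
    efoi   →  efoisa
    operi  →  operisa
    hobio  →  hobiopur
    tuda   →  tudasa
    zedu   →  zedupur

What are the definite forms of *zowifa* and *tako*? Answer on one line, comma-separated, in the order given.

zowifasa, takopur

The pattern is rounding harmony: -pur when the last vowel of the stem is a rounded vowel (*hobio*, *zedu*); -sa when the last vowel of the stem is an unrounded vowel (*ipehe*, *efoi*, *operi*, *tuda*).
*zowifa* — last vowel /a/ (an unrounded vowel) → -sa → *zowifasa*.
*tako*: last vowel = /o/, a rounded vowel → -pur → *takopur*.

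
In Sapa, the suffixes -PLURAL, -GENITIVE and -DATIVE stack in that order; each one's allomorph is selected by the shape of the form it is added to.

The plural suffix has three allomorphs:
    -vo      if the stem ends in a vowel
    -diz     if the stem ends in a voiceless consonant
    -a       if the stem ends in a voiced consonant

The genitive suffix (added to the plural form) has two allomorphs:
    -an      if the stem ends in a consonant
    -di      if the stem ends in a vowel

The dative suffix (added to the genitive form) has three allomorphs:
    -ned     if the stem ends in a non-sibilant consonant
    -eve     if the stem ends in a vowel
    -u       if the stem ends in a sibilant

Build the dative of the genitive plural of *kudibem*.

*kudibem* — final sound /m/ (a voiced consonant) → -a → *kudibema*.
The final sound of the plural form *kudibema* is /a/, which is a vowel, so the genitive suffix is -di, giving *kudibemadi*.
The final sound of the genitive form *kudibemadi* is /i/, which is a vowel, so the dative suffix is -eve, giving *kudibemadieve*.

kudibemadieve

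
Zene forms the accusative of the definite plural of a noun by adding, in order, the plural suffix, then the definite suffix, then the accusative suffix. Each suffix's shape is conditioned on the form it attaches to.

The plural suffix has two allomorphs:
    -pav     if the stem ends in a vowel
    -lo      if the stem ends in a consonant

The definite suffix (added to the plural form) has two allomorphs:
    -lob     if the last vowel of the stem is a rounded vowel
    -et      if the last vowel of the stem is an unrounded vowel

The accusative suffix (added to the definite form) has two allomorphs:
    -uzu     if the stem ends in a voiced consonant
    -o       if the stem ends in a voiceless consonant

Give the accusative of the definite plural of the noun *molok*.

*molok*: final sound = /k/, a consonant → -lo → *moloklo*.
The plural form *moloklo* — last vowel /o/ (a rounded vowel) → -lob → *moloklolob*.
The final consonant of the definite form *moloklolob* is /b/, which is voiced, so the accusative suffix is -uzu, giving *moloklolobuzu*.

moloklolobuzu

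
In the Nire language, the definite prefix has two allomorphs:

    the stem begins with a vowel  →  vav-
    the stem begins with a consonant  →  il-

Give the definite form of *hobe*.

ilhobe

The first sound of *hobe* is /h/, which is a consonant, so the prefix is il-, giving *ilhobe*.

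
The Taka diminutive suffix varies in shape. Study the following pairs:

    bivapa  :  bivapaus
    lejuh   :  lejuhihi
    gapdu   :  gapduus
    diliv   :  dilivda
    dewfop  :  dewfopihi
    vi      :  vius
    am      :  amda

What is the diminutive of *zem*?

The pattern is voicing of the final sound: -ihi when the stem ends in a voiceless consonant (*lejuh*, *dewfop*); -da when the stem ends in a voiced consonant (*diliv*, *am*); -us when the stem ends in a vowel (*bivapa*, *gapdu*, *vi*).
*zem*: final sound = /m/, a voiced consonant → -da → *zemda*.

zemda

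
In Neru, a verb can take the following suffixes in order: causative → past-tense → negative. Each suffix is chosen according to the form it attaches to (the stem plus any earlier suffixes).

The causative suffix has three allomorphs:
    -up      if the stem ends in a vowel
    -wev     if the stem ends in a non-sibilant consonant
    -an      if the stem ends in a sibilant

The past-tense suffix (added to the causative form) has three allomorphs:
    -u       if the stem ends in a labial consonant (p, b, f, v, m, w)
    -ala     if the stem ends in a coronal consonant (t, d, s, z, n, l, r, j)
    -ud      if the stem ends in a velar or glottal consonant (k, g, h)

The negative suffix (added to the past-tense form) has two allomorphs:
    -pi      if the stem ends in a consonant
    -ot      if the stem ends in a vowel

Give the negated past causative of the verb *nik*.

nikwevuot

*nik* — final sound /k/ (a non-sibilant consonant) → -wev → *nikwev*.
The final consonant of the causative form *nikwev* is /v/, which is labial, so the past-tense suffix is -u, giving *nikwevu*.
Since the final sound of the past-tense form *nikwevu* is /u/ (a vowel), it takes -ot, giving *nikwevuot*.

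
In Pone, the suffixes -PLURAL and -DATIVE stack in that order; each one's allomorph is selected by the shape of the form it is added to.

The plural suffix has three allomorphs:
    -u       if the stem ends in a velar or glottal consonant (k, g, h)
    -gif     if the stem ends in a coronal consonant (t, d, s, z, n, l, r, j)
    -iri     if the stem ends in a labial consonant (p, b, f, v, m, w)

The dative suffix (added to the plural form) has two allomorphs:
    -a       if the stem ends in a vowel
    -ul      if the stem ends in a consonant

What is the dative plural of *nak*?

nakua

*nak*: final consonant = /k/, velar/glottal → -u → *naku*.
The plural form *naku* — final sound /u/ (a vowel) → -a → *nakua*.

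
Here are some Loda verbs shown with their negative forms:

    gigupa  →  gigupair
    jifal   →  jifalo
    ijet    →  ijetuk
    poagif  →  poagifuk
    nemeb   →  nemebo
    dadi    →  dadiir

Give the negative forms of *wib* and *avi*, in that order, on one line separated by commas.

The alternation tracks the final sound of the stem — -uk when the stem ends in a voiceless consonant (*ijet*, *poagif*); -o when the stem ends in a voiced consonant (*jifal*, *nemeb*); -ir when the stem ends in a vowel (*gigupa*, *dadi*).
*wib*: final sound = /b/, a voiced consonant → -o → *wibo*.
*avi* — final sound /i/ (a vowel) → -ir → *aviir*.

wibo, aviir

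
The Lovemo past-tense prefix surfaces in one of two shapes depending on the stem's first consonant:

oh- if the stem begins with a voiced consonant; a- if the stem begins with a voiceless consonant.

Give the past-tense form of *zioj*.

Since the first consonant of *zioj* is /z/ (voiced), it takes oh-, giving *ohzioj*.

ohzioj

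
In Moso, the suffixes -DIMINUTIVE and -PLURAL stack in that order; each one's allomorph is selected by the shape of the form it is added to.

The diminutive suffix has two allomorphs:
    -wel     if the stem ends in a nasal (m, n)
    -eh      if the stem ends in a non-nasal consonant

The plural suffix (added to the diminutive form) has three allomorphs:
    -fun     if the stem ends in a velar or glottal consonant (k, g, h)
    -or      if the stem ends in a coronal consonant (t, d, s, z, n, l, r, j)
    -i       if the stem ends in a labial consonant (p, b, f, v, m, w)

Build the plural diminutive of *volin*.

*volin*: final consonant = /n/, a nasal → -wel → *volinwel*.
The final consonant of the diminutive form *volinwel* is /l/, which is coronal, so the plural suffix is -or, giving *volinwelor*.

volinwelor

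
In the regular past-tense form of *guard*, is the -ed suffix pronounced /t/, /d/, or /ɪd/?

/ɪd/

The stem *guard* ends in /t/ or /d/.
The -ed suffix is realized as /ɪd/ after /t, d/; as /t/ after other voiceless consonants; and as /d/ after other voiced sounds.
So -ed on *guard* is pronounced /ɪd/.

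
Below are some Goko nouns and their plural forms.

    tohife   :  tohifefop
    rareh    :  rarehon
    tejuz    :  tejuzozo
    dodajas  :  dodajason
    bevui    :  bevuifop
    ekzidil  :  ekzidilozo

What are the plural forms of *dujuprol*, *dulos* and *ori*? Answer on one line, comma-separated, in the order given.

dujuprolozo, duloson, orifop

The pattern is voicing of the final sound: -on when the stem ends in a voiceless consonant (*rareh*, *dodajas*); -ozo when the stem ends in a voiced consonant (*tejuz*, *ekzidil*); -fop when the stem ends in a vowel (*tohife*, *bevui*).
*dujuprol* — final sound /l/ (a voiced consonant) → -ozo → *dujuprolozo*.
*dulos*: final sound = /s/, a voiceless consonant → -on → *duloson*.
The final sound of *ori* is /i/, which is a vowel, so the suffix is -fop, giving *orifop*.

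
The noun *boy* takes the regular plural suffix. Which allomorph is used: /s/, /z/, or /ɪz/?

The stem *boy* ends in a voiced non-sibilant sound.
The plural suffix surfaces as /ɪz/ after sibilants, /s/ after other voiceless consonants, and /z/ after other voiced sounds.
So the plural -s on *boy* is pronounced /z/.

/z/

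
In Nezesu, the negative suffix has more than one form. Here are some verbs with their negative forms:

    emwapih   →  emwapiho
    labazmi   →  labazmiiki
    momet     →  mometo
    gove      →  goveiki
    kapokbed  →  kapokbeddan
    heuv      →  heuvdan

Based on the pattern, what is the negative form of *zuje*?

zujeiki

The alternation tracks the final sound of the stem — -o when the stem ends in a voiceless consonant (*emwapih*, *momet*); -dan when the stem ends in a voiced consonant (*kapokbed*, *heuv*); -iki when the stem ends in a vowel (*labazmi*, *gove*).
The final sound of *zuje* is /e/, which is a vowel, so the suffix is -iki, giving *zujeiki*.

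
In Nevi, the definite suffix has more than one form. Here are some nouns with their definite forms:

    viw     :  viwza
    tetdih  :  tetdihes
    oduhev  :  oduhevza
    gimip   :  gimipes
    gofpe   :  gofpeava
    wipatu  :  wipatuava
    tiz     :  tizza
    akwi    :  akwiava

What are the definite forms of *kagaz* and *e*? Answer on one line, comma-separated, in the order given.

kagazza, eava

The pattern is voicing of the final sound: -es when the stem ends in a voiceless consonant (*tetdih*, *gimip*); -za when the stem ends in a voiced consonant (*viw*, *oduhev*, *tiz*); -ava when the stem ends in a vowel (*gofpe*, *wipatu*, *akwi*).
The final sound of *kagaz* is /z/, which is a voiced consonant, so the suffix is -za, giving *kagazza*.
*e*: final sound = /e/, a vowel → -ava → *eava*.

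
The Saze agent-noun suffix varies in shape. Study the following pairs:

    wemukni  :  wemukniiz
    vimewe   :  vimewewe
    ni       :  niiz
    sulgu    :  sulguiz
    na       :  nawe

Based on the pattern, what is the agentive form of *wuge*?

The alternation tracks the last vowel of the stem — -iz when the last vowel of the stem is a high vowel (*wemukni*, *ni*, *sulgu*); -we when the last vowel of the stem is a non-high vowel (*vimewe*, *na*).
Since the last vowel of *wuge* is /e/ (a non-high vowel), it takes -we, giving *wugewe*.

wugewe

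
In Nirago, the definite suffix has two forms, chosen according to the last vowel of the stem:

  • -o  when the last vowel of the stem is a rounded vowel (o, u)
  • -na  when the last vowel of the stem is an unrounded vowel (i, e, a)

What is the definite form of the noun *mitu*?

The last vowel of *mitu* is /u/, which is a rounded vowel, so the suffix is -o, giving *mituo*.

mituo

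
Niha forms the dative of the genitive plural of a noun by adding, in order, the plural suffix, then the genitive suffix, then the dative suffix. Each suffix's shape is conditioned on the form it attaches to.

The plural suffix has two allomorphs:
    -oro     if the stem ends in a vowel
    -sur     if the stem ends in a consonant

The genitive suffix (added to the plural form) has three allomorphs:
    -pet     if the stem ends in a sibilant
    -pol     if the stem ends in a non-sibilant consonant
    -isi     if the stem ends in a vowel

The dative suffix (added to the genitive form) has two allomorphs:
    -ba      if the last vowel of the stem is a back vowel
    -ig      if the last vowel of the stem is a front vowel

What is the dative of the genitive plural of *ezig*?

*ezig* — final sound /g/ (a consonant) → -sur → *ezigsur*.
The final sound of the plural form *ezigsur* is /r/, which is a non-sibilant consonant, so the genitive suffix is -pol, giving *ezigsurpol*.
The genitive form *ezigsurpol* — last vowel /o/ (a back vowel) → -ba → *ezigsurpolba*.

ezigsurpolba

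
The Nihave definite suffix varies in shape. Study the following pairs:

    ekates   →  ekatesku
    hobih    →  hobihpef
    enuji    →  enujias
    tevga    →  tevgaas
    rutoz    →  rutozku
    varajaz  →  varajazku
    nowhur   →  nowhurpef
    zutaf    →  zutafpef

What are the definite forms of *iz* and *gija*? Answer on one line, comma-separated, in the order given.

izku, gijaas

The alternation tracks the final sound of the stem — -ku when the stem ends in a sibilant (*ekates*, *rutoz*, *varajaz*); -pef when the stem ends in a non-sibilant consonant (*hobih*, *nowhur*, *zutaf*); -as when the stem ends in a vowel (*enuji*, *tevga*).
*iz* — final sound /z/ (a sibilant) → -ku → *izku*.
Since the final sound of *gija* is /a/ (a vowel), it takes -as, giving *gijaas*.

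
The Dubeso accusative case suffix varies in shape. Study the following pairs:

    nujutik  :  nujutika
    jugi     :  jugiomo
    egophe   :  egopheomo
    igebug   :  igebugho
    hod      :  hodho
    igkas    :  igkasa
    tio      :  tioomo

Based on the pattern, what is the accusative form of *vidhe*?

vidheomo

The alternation tracks the final sound of the stem — -a when the stem ends in a voiceless consonant (*nujutik*, *igkas*); -ho when the stem ends in a voiced consonant (*igebug*, *hod*); -omo when the stem ends in a vowel (*jugi*, *egophe*, *tio*).
The final sound of *vidhe* is /e/, which is a vowel, so the suffix is -omo, giving *vidheomo*.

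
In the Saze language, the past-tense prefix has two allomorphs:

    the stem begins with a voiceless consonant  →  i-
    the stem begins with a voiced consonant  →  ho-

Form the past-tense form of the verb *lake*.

*lake* — first consonant /l/ (voiced) → ho- → *holake*.

holake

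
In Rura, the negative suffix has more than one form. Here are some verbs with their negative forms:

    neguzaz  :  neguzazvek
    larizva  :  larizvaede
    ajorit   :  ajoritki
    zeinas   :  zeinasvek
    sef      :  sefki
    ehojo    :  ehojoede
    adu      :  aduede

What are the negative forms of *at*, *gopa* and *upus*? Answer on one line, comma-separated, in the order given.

The alternation tracks the final sound of the stem — -vek when the stem ends in a sibilant (*neguzaz*, *zeinas*); -ki when the stem ends in a non-sibilant consonant (*ajorit*, *sef*); -ede when the stem ends in a vowel (*larizva*, *ehojo*, *adu*).
Since the final sound of *at* is /t/ (a non-sibilant consonant), it takes -ki, giving *atki*.
The final sound of *gopa* is /a/, which is a vowel, so the suffix is -ede, giving *gopaede*.
*upus* — final sound /s/ (a sibilant) → -vek → *upusvek*.

atki, gopaede, upusvek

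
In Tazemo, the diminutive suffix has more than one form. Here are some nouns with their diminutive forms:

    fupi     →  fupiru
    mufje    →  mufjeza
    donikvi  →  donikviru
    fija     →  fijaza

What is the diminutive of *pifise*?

pifiseza

The suffix is conditioned by the last vowel: -ru when the last vowel of the stem is a high vowel (*fupi*, *donikvi*); -za when the last vowel of the stem is a non-high vowel (*mufje*, *fija*).
Since the last vowel of *pifise* is /e/ (a non-high vowel), it takes -za, giving *pifiseza*.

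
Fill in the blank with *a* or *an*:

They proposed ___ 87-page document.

an

The indefinite article is chosen by the initial *sound* of the following word, not its spelling.
The number *87* is spoken "eighty-…", beginning with /ˈeɪti/ — a vowel sound.
So the article is *an*: They proposed an 87-page document.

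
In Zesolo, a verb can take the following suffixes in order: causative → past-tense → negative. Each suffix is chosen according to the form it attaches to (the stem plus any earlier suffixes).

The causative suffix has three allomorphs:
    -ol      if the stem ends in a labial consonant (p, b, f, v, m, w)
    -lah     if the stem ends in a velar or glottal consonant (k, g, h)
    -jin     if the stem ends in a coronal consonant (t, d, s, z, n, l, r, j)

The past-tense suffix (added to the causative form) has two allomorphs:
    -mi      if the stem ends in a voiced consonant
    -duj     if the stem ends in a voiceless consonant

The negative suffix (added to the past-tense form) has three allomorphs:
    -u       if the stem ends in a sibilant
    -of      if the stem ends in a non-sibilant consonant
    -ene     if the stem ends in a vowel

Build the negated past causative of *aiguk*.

aiguklahdujof

Since the final consonant of *aiguk* is /k/ (velar/glottal), it takes -lah, giving *aiguklah*.
The causative form *aiguklah* — final consonant /h/ (voiceless) → -duj → *aiguklahduj*.
The past-tense form *aiguklahduj* — final sound /j/ (a non-sibilant consonant) → -of → *aiguklahdujof*.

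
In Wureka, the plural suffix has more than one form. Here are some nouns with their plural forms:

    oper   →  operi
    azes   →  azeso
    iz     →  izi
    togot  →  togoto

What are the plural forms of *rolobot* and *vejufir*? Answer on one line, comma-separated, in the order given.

roloboto, vejufiri

The alternation tracks the final consonant of the stem — -o when the stem ends in a voiceless consonant (*azes*, *togot*); -i when the stem ends in a voiced consonant (*oper*, *iz*).
*rolobot* — final consonant /t/ (voiceless) → -o → *roloboto*.
Since the final consonant of *vejufir* is /r/ (voiced), it takes -i, giving *vejufiri*.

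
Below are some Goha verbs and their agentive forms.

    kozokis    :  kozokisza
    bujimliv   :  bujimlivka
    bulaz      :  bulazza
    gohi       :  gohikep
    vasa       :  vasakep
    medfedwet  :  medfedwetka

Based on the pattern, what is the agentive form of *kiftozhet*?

The pattern is sibilance of the final sound: -za when the stem ends in a sibilant (*kozokis*, *bulaz*); -ka when the stem ends in a non-sibilant consonant (*bujimliv*, *medfedwet*); -kep when the stem ends in a vowel (*gohi*, *vasa*).
The final sound of *kiftozhet* is /t/, which is a non-sibilant consonant, so the suffix is -ka, giving *kiftozhetka*.

kiftozhetka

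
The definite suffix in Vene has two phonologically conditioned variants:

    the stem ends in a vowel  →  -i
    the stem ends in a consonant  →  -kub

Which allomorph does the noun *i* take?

The final sound of *i* is /i/, which is a vowel, so the suffix is -i.

-i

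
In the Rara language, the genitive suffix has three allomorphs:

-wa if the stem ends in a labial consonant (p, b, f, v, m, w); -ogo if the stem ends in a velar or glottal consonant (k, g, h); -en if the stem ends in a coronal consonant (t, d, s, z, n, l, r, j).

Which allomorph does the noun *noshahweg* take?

The final consonant of *noshahweg* is /g/, which is velar/glottal, so the suffix is -ogo.

-ogo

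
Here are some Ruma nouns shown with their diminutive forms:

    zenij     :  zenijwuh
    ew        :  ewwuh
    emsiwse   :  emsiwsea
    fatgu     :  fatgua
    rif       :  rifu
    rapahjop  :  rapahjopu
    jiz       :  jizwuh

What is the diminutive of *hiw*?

Looking at the final sound of each stem: -u when the stem ends in a voiceless consonant (*rif*, *rapahjop*); -wuh when the stem ends in a voiced consonant (*zenij*, *ew*, *jiz*); -a when the stem ends in a vowel (*emsiwse*, *fatgu*).
*hiw* — final sound /w/ (a voiced consonant) → -wuh → *hiwwuh*.

hiwwuh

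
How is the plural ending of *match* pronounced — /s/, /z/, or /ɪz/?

/ɪz/

The stem *match* ends in a sibilant (/s, z, ʃ, ʒ, tʃ, dʒ/).
The plural suffix surfaces as /ɪz/ after sibilants, /s/ after other voiceless consonants, and /z/ after other voiced sounds.
So the plural -s on *match* is pronounced /ɪz/.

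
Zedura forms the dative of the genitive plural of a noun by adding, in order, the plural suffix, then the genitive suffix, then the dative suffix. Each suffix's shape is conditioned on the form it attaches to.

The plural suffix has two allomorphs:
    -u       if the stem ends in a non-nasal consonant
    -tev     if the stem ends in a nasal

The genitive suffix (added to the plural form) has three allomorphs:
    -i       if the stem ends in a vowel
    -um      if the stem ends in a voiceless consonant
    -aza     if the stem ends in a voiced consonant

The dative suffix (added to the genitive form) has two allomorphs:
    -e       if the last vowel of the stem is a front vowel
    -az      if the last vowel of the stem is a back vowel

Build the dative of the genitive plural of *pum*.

pumtevazaaz

*pum*: final consonant = /m/, a nasal → -tev → *pumtev*.
The plural form *pumtev*: final sound = /v/, a voiced consonant → -aza → *pumtevaza*.
The genitive form *pumtevaza* — last vowel /a/ (a back vowel) → -az → *pumtevazaaz*.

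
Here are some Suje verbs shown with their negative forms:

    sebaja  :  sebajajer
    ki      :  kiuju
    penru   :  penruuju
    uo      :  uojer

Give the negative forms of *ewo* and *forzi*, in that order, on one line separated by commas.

ewojer, forziuju

The pattern is height harmony: -uju when the last vowel of the stem is a high vowel (*ki*, *penru*); -jer when the last vowel of the stem is a non-high vowel (*sebaja*, *uo*).
Since the last vowel of *ewo* is /o/ (a non-high vowel), it takes -jer, giving *ewojer*.
*forzi*: last vowel = /i/, a high vowel → -uju → *forziuju*.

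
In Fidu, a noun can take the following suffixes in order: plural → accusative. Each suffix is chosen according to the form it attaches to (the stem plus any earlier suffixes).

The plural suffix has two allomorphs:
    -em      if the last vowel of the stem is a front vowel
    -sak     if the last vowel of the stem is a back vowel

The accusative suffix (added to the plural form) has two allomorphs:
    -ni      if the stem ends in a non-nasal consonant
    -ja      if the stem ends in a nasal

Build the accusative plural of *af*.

*af* — last vowel /a/ (a back vowel) → -sak → *afsak*.
The final consonant of the plural form *afsak* is /k/, which is non-nasal, so the accusative suffix is -ni, giving *afsakni*.

afsakni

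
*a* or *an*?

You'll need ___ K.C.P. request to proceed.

a

The indefinite article is chosen by the initial *sound* of the following word, not its spelling.
The initialism *K.C.P.* is read letter by letter; the first letter, K, is pronounced /keɪ/, which begins with a consonant sound.
So the article is *a*: You'll need a K.C.P. request to proceed.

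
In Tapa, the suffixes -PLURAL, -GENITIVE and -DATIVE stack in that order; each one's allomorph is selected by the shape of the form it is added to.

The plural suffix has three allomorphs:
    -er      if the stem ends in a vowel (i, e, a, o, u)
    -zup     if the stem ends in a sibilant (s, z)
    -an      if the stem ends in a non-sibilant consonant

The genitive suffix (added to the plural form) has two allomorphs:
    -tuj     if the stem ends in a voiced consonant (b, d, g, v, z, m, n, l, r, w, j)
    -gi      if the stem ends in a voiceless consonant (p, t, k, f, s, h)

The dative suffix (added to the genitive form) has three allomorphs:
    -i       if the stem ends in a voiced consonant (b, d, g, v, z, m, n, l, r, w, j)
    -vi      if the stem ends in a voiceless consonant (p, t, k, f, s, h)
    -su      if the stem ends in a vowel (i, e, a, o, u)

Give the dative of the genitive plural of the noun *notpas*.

notpaszupgisu

*notpas* — final sound /s/ (a sibilant) → -zup → *notpaszup*.
The plural form *notpaszup*: final consonant = /p/, voiceless → -gi → *notpaszupgi*.
The genitive form *notpaszupgi*: final sound = /i/, a vowel → -su → *notpaszupgisu*.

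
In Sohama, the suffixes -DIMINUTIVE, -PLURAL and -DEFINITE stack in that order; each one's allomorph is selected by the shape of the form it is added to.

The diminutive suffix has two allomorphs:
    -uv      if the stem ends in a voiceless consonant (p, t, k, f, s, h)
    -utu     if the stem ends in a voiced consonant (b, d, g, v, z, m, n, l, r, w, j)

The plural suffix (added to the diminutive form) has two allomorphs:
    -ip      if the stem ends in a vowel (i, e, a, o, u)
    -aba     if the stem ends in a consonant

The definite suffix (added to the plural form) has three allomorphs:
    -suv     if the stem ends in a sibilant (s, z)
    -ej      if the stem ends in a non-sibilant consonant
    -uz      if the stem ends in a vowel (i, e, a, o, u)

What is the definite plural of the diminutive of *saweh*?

sawehuvabauz

Since the final consonant of *saweh* is /h/ (voiceless), it takes -uv, giving *sawehuv*.
The diminutive form *sawehuv*: final sound = /v/, a consonant → -aba → *sawehuvaba*.
The plural form *sawehuvaba*: final sound = /a/, a vowel → -uz → *sawehuvabauz*.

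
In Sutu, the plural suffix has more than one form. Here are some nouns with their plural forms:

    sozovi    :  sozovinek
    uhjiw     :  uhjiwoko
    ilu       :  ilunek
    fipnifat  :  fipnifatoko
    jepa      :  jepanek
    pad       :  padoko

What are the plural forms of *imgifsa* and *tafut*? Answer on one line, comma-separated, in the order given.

imgifsanek, tafutoko

The alternation tracks the final sound of the stem — -oko when the stem ends in a consonant (*uhjiw*, *fipnifat*, *pad*); -nek when the stem ends in a vowel (*sozovi*, *ilu*, *jepa*).
Since the final sound of *imgifsa* is /a/ (a vowel), it takes -nek, giving *imgifsanek*.
*tafut* — final sound /t/ (a consonant) → -oko → *tafutoko*.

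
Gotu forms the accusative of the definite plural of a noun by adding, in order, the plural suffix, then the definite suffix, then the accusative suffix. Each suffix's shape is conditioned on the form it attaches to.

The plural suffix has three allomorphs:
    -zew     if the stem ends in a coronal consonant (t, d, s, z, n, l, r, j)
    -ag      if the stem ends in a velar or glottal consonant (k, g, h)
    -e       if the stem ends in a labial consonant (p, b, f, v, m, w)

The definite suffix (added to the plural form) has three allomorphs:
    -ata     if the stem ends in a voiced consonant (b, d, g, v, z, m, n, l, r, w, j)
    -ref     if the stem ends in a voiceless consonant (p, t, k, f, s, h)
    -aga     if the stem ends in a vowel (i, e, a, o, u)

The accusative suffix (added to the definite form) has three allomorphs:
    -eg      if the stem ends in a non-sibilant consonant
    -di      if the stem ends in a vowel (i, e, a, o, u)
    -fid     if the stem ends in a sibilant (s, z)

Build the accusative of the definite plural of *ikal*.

Since the final consonant of *ikal* is /l/ (coronal), it takes -zew, giving *ikalzew*.
Since the final sound of the plural form *ikalzew* is /w/ (a voiced consonant), it takes -ata, giving *ikalzewata*.
Since the final sound of the definite form *ikalzewata* is /a/ (a vowel), it takes -di, giving *ikalzewatadi*.

ikalzewatadi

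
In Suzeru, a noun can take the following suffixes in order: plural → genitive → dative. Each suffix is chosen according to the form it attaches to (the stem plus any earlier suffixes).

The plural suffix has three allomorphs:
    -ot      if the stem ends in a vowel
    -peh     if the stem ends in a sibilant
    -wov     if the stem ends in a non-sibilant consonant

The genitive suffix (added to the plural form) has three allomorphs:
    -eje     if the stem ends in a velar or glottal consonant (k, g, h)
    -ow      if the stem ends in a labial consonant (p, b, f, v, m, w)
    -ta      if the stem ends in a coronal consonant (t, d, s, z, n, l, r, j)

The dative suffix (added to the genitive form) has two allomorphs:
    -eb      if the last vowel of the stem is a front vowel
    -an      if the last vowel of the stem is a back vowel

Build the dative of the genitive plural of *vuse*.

vuseottaan

The final sound of *vuse* is /e/, which is a vowel, so the plural suffix is -ot, giving *vuseot*.
The plural form *vuseot* — final consonant /t/ (coronal) → -ta → *vuseotta*.
The last vowel of the genitive form *vuseotta* is /a/, which is a back vowel, so the dative suffix is -an, giving *vuseottaan*.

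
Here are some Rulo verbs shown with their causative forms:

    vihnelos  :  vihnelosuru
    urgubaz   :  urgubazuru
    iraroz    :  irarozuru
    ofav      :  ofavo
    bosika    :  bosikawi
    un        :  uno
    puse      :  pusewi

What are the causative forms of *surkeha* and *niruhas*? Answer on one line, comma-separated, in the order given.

surkehawi, niruhasuru

Looking at the final sound of each stem: -uru when the stem ends in a sibilant (*vihnelos*, *urgubaz*, *iraroz*); -o when the stem ends in a non-sibilant consonant (*ofav*, *un*); -wi when the stem ends in a vowel (*bosika*, *puse*).
*surkeha* — final sound /a/ (a vowel) → -wi → *surkehawi*.
The final sound of *niruhas* is /s/, which is a sibilant, so the suffix is -uru, giving *niruhasuru*.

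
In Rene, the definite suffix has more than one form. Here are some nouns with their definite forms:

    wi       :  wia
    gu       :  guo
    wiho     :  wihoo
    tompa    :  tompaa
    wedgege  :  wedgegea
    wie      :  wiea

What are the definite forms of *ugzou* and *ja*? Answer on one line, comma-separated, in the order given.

ugzouo, jaa

The suffix is conditioned by the last vowel: -o when the last vowel of the stem is a rounded vowel (*gu*, *wiho*); -a when the last vowel of the stem is an unrounded vowel (*wi*, *tompa*, *wedgege*, *wie*).
The last vowel of *ugzou* is /u/, which is a rounded vowel, so the suffix is -o, giving *ugzouo*.
*ja*: last vowel = /a/, an unrounded vowel → -a → *jaa*.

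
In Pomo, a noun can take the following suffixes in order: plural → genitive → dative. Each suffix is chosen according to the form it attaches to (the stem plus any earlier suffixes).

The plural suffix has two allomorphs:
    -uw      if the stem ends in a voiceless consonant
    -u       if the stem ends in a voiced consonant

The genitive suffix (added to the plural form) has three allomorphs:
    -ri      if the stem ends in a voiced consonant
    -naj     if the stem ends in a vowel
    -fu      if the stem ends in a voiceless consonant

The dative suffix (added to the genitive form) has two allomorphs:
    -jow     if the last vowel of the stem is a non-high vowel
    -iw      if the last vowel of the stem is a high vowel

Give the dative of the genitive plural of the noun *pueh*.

*pueh* — final consonant /h/ (voiceless) → -uw → *puehuw*.
The plural form *puehuw* — final sound /w/ (a voiced consonant) → -ri → *puehuwri*.
The last vowel of the genitive form *puehuwri* is /i/, which is a high vowel, so the dative suffix is -iw, giving *puehuwriiw*.

puehuwriiw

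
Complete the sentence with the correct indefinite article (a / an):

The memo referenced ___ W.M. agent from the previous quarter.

The indefinite article is chosen by the initial *sound* of the following word, not its spelling.
The initialism *W.M.* is read letter by letter; the first letter, W, is pronounced /ˈdʌbəl.juː/, which begins with a consonant sound.
So the article is *a*: The memo referenced a W.M. agent from the previous quarter.

a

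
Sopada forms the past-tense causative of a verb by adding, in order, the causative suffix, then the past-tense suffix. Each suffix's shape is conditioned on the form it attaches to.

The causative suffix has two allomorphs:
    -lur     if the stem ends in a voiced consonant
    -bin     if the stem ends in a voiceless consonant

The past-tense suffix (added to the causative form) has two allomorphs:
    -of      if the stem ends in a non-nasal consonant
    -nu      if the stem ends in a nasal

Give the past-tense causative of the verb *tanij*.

The final consonant of *tanij* is /j/, which is voiced, so the causative suffix is -lur, giving *tanijlur*.
Since the final consonant of the causative form *tanijlur* is /r/ (non-nasal), it takes -of, giving *tanijlurof*.

tanijlurof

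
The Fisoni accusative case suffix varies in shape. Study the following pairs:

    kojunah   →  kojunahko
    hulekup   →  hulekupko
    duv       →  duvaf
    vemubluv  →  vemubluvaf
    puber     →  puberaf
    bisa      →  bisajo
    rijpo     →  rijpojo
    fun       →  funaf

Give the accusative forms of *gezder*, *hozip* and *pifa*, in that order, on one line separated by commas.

Looking at the final sound of each stem: -ko when the stem ends in a voiceless consonant (*kojunah*, *hulekup*); -af when the stem ends in a voiced consonant (*duv*, *vemubluv*, *puber*, *fun*); -jo when the stem ends in a vowel (*bisa*, *rijpo*).
The final sound of *gezder* is /r/, which is a voiced consonant, so the suffix is -af, giving *gezderaf*.
Since the final sound of *hozip* is /p/ (a voiceless consonant), it takes -ko, giving *hozipko*.
*pifa*: final sound = /a/, a vowel → -jo → *pifajo*.

gezderaf, hozipko, pifajo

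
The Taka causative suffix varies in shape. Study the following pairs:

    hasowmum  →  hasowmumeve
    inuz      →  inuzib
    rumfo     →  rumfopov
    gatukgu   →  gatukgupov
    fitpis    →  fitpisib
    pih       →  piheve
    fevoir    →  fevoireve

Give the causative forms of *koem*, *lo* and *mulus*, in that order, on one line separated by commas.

The pattern is sibilance of the final sound: -ib when the stem ends in a sibilant (*inuz*, *fitpis*); -eve when the stem ends in a non-sibilant consonant (*hasowmum*, *pih*, *fevoir*); -pov when the stem ends in a vowel (*rumfo*, *gatukgu*).
The final sound of *koem* is /m/, which is a non-sibilant consonant, so the suffix is -eve, giving *koemeve*.
*lo*: final sound = /o/, a vowel → -pov → *lopov*.
The final sound of *mulus* is /s/, which is a sibilant, so the suffix is -ib, giving *mulusib*.

koemeve, lopov, mulusib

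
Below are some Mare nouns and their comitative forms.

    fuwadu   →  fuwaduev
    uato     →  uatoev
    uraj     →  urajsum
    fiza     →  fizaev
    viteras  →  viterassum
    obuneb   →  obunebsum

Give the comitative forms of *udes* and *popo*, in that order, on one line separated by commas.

udessum, popoev

Looking at the final sound of each stem: -sum when the stem ends in a consonant (*uraj*, *viteras*, *obuneb*); -ev when the stem ends in a vowel (*fuwadu*, *uato*, *fiza*).
Since the final sound of *udes* is /s/ (a consonant), it takes -sum, giving *udessum*.
*popo*: final sound = /o/, a vowel → -ev → *popoev*.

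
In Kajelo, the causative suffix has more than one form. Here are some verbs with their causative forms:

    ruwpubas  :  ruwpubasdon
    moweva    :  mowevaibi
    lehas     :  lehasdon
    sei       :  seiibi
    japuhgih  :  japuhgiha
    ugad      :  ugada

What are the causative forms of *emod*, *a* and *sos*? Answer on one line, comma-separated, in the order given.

The pattern is sibilance of the final sound: -don when the stem ends in a sibilant (*ruwpubas*, *lehas*); -a when the stem ends in a non-sibilant consonant (*japuhgih*, *ugad*); -ibi when the stem ends in a vowel (*moweva*, *sei*).
Since the final sound of *emod* is /d/ (a non-sibilant consonant), it takes -a, giving *emoda*.
Since the final sound of *a* is /a/ (a vowel), it takes -ibi, giving *aibi*.
Since the final sound of *sos* is /s/ (a sibilant), it takes -don, giving *sosdon*.

emoda, aibi, sosdon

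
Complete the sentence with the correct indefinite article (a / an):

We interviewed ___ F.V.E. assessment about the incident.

an

The indefinite article is chosen by the initial *sound* of the following word, not its spelling.
The initialism *F.V.E.* is read letter by letter; the first letter, F, is pronounced /ɛf/, which begins with a vowel sound.
So the article is *an*: We interviewed an F.V.E. assessment about the incident.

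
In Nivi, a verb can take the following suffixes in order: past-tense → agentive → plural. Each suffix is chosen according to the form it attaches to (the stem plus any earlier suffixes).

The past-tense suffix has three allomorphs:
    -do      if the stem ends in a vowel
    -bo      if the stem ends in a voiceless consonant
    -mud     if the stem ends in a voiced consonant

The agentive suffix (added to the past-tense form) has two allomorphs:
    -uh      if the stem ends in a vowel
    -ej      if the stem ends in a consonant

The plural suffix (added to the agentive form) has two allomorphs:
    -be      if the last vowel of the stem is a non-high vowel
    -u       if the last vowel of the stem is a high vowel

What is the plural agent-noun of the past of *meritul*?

The final sound of *meritul* is /l/, which is a voiced consonant, so the past-tense suffix is -mud, giving *meritulmud*.
Since the final sound of the past-tense form *meritulmud* is /d/ (a consonant), it takes -ej, giving *meritulmudej*.
The agentive form *meritulmudej* — last vowel /e/ (a non-high vowel) → -be → *meritulmudejbe*.

meritulmudejbe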